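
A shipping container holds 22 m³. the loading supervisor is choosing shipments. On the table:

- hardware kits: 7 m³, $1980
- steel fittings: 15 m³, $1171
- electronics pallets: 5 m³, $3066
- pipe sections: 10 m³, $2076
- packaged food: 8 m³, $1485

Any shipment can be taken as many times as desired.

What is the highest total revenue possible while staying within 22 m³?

12264

By revenue per m³: electronics pallets 613.20, hardware kits 282.86, pipe sections 207.60 lead.
The ratio ordering already packs tightly: 4×electronics pallets, 20 m³, 12264.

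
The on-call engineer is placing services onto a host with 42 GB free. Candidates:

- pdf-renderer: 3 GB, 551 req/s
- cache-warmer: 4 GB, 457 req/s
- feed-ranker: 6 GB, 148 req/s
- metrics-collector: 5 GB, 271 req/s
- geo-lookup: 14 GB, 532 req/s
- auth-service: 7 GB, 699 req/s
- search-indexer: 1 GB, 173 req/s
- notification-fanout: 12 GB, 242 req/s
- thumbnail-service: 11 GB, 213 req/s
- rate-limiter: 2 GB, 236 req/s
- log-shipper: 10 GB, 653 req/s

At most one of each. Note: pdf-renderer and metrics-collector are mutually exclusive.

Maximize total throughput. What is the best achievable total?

Taking pdf-renderer + cache-warmer + geo-lookup + auth-service + search-indexer + rate-limiter + log-shipper: 41 GB used, 3301 in throughput.
An exhaustive check of the 2048 subsets confirms 3301.

3301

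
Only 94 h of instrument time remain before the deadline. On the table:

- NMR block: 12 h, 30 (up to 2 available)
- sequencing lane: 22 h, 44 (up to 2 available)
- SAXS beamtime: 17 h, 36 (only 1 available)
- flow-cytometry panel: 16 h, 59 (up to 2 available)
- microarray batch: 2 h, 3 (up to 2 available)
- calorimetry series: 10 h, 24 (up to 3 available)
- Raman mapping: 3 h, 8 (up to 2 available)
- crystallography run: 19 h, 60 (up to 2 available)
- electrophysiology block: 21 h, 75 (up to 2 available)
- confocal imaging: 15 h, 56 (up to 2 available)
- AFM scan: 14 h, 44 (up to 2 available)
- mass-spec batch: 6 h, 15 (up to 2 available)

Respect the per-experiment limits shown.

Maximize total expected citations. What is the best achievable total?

By expected citations per h: confocal imaging 3.73, flow-cytometry panel 3.69, electrophysiology block 3.57 lead.
A density-first pass picks 2×flow-cytometry panel + 2×microarray batch + 2×Raman mapping + electrophysiology block + 2×confocal imaging — 327 at 93 h.
Dropping flow-cytometry panel and 2×microarray batch frees 20 h; slotting in electrophysiology block (21 h) lifts the total to 337 at 94 h.
Every other selection either busts 94 h or exceeds an availability limit or fails to beat 337.

337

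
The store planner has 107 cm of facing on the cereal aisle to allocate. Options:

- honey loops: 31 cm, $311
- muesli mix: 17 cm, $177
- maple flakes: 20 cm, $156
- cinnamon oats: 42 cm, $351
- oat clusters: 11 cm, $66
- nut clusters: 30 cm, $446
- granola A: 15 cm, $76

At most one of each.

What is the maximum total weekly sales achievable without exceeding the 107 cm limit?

Taking the top-ratio products first gives honey loops + muesli mix + maple flakes + nut clusters for 1090 (98 cm).
The 37 cm tied up in muesli mix and maple flakes is better spent on cinnamon oats — total rises to 1108 (103 cm).
Next best is honey loops + muesli mix + maple flakes + nut clusters at 1090 (98 cm) — short by 18.

1108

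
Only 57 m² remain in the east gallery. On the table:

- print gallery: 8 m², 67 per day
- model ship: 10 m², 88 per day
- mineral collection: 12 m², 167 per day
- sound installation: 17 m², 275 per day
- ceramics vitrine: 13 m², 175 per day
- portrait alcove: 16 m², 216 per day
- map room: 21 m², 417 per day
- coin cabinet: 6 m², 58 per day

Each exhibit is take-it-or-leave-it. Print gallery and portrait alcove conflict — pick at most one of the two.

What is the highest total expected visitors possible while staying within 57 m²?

Ranking by ratio (expected visitors/m²): map room 19.86, sound installation 16.18, mineral collection 13.92, portrait alcove 13.50.
Filling by ratio: mineral collection + sound installation + map room + coin cabinet for 917, with 1 m² left unused.
Dropping mineral collection frees 12 m²; slotting in ceramics vitrine (13 m²) lifts the total to 925 at 57 m².
An exhaustive check of the 256 subsets confirms 925.

925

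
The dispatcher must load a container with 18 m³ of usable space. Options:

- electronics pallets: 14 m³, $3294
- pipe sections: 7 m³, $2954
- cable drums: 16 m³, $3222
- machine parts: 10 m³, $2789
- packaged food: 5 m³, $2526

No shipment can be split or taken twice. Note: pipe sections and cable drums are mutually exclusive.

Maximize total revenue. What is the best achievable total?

A density-first pass picks pipe sections + packaged food — 5480 at 12 m³.
Replace packaged food with machine parts: the trade gains 263 net, giving 5743 at 17 m³.
Runner-up pipe sections + packaged food tops out at 5480.

5743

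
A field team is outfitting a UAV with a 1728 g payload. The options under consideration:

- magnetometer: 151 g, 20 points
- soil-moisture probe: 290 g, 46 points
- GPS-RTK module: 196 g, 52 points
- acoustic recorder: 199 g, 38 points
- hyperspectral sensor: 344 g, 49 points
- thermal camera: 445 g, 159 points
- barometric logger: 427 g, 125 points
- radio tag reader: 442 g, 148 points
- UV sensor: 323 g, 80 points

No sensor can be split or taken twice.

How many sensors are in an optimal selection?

5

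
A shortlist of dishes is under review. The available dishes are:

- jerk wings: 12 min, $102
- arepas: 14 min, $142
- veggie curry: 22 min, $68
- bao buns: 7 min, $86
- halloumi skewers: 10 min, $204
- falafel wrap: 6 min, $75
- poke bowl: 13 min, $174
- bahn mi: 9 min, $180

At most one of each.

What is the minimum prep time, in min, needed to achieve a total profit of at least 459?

Minimise min subject to total profit ≥ 459.
halloumi skewers + falafel wrap + bahn mi: 459 profit at 25 min.
Below 25 min the best achievable stays under 459.

25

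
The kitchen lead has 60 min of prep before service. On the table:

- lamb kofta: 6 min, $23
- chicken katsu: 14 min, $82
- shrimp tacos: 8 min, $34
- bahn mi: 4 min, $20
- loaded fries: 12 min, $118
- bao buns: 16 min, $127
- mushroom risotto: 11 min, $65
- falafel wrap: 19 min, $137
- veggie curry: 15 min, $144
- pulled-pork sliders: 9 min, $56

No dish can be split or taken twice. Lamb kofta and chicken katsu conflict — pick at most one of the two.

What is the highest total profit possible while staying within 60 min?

481

Ranking by ratio (profit/min): loaded fries 9.83, veggie curry 9.60, bao buns 7.94, falafel wrap 7.21.
The ratio heuristic lands on bahn mi + loaded fries + bao buns + veggie curry + pulled-pork sliders (465) but leaves 4 min idle.
A better packing is chicken katsu + loaded fries + falafel wrap + veggie curry: 60 min, total 481.
An exhaustive check of the 1024 subsets confirms 481.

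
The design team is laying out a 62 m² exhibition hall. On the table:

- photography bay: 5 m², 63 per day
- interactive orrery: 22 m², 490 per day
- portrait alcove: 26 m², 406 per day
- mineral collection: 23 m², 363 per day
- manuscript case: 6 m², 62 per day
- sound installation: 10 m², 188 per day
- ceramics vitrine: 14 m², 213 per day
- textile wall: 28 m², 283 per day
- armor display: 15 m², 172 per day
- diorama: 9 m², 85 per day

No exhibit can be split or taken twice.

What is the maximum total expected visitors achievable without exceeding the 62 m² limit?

1109

Ranking by ratio (expected visitors/m²): interactive orrery 22.27, sound installation 18.80, mineral collection 15.78, portrait alcove 15.62.
Filling by ratio: photography bay + interactive orrery + mineral collection + sound installation for 1104, with 2 m² left unused.
Reworking the packing: interactive orrery + portrait alcove + ceramics vitrine uses 62 m² and improves the total to 1109.
The closest alternative, photography bay + interactive orrery + mineral collection + sound installation, reaches only 1104.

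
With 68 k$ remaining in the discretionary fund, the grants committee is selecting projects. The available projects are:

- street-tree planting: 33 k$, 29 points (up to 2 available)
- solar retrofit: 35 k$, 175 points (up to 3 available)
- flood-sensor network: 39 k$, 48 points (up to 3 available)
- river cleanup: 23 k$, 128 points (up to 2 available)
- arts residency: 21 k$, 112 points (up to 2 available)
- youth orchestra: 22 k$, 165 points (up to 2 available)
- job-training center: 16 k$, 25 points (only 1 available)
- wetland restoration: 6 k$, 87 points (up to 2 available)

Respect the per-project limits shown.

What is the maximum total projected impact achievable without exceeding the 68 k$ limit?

504

By projected impact per k$: wetland restoration 14.50, youth orchestra 7.50, river cleanup 5.57, arts residency 5.33 lead.
Taking 2×youth orchestra + 2×wetland restoration: 56 k$ used, 504 in projected impact.
Every other selection either busts 68 k$ or exceeds an availability limit or fails to beat 504.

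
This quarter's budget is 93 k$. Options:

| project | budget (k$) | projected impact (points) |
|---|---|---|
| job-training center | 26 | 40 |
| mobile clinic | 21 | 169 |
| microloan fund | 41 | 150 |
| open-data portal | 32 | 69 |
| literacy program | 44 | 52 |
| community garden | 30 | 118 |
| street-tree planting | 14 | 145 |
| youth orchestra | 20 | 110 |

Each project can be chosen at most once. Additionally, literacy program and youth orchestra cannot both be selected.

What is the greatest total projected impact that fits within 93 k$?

542

The ratio ordering already packs tightly: mobile clinic + community garden + street-tree planting + youth orchestra, 85 k$, 542.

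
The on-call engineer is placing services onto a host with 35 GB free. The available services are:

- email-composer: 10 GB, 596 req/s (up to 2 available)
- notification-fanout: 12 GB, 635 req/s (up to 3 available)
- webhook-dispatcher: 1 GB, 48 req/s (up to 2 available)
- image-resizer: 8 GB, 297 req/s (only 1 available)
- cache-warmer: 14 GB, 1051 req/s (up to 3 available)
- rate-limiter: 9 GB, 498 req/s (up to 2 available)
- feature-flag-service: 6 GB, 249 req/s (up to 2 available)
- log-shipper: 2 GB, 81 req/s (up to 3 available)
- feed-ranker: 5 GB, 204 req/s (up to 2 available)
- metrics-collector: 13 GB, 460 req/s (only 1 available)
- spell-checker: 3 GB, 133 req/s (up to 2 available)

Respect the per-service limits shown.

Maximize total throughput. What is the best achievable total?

2416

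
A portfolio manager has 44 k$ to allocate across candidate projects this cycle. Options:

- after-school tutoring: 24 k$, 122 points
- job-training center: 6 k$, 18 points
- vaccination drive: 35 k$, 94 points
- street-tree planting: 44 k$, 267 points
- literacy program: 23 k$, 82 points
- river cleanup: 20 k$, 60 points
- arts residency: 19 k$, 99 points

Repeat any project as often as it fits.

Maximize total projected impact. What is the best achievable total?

267

The ratio ordering already packs tightly: street-tree planting, 44 k$, 267.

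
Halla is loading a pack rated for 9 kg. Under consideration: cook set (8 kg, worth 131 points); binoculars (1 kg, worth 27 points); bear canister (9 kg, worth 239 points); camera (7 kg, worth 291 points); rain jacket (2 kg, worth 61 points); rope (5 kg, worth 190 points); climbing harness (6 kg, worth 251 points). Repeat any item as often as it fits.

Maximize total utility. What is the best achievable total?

Ranking by ratio (utility/kg): climbing harness 41.83, camera 41.57, rope 38.00, rain jacket 30.50.
A density-first pass picks binoculars + rain jacket + climbing harness — 339 at 9 kg.
Replace binoculars and climbing harness with camera: the trade gains 13 net, giving 352 at 9 kg.
Every other selection either busts 9 kg or fails to beat 352.

352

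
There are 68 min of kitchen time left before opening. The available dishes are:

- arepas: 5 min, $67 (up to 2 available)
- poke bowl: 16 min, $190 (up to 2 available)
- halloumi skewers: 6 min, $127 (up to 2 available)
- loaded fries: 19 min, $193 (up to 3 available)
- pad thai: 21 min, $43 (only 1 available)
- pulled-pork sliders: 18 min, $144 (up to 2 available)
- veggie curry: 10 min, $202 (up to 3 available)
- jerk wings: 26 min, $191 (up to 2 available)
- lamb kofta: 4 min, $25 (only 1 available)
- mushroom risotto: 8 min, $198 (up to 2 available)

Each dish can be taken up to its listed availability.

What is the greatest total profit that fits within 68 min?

1390

Density check — mushroom risotto 24.75, halloumi skewers 21.17, veggie curry 20.20 are the best per min.
Best packing: 2×arepas + 2×halloumi skewers + 3×veggie curry + 2×mushroom risotto — 68 min, 1390 total.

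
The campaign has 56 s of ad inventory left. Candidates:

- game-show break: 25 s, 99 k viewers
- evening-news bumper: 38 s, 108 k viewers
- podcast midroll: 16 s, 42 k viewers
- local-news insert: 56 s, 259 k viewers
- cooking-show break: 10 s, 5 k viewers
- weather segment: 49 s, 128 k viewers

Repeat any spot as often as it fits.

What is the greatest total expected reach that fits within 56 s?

259

Density check — local-news insert 4.62, game-show break 3.96, evening-news bumper 2.84, podcast midroll 2.62 are the best per s.
The ratio ordering already packs tightly: local-news insert, 56 s, 259.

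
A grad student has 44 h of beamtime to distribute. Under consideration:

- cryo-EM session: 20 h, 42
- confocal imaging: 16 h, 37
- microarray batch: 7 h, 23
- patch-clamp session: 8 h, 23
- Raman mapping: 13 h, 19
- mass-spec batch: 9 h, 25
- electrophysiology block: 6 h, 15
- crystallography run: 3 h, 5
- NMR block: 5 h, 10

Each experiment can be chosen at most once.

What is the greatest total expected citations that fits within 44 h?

113

Greedy by ratio would take microarray batch + patch-clamp session + mass-spec batch + electrophysiology block + crystallography run + NMR block: 38 h used, total 101.
Dropping electrophysiology block and crystallography run and NMR block frees 14 h; slotting in cryo-EM session (20 h) lifts the total to 113 at 44 h.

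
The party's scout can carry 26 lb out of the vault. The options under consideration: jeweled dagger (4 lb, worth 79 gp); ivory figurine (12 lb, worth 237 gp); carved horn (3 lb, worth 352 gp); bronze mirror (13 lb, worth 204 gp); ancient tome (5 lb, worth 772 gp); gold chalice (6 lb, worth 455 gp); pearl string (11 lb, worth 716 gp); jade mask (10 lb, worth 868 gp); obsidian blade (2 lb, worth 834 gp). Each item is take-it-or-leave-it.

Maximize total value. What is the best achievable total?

3281

Ranking by ratio (value/lb): obsidian blade 417.00, ancient tome 154.40, carved horn 117.33.
Best packing: carved horn + ancient tome + gold chalice + jade mask + obsidian blade — 26 lb, 3281 total.
No other feasible combination exceeds 3281.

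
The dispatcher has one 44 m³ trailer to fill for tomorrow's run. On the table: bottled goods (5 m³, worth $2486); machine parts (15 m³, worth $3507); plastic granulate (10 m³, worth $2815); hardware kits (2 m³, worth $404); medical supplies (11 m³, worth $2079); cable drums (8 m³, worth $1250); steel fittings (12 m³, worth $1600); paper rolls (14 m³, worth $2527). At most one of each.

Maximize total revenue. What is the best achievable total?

11335

Filling by ratio: bottled goods + machine parts + plastic granulate + hardware kits + medical supplies for 11291, with 1 m³ left unused.
The 13 m³ tied up in hardware kits and medical supplies is better spent on paper rolls — total rises to 11335 (44 m³).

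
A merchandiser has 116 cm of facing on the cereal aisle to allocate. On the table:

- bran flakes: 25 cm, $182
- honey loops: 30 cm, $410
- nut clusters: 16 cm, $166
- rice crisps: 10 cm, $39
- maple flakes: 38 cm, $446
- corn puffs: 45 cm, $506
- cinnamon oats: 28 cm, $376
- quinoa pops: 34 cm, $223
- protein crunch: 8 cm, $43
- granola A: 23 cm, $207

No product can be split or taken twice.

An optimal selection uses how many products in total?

Optimal total is 1398.
One optimal bundle: honey loops + nut clusters + maple flakes + cinnamon oats (112 cm).
Every optimal selection uses 4 products.

4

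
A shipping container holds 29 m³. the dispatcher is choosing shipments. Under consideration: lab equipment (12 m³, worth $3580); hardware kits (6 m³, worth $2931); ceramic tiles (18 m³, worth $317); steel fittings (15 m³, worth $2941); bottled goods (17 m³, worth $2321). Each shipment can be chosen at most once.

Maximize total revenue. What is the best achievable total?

6521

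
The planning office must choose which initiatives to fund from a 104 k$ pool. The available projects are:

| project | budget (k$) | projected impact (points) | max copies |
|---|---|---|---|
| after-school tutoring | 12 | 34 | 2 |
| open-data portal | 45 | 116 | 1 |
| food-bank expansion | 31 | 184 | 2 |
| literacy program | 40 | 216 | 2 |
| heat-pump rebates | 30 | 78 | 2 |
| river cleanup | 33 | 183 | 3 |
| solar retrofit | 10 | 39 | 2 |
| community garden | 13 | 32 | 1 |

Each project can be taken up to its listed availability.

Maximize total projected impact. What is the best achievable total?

By projected impact per k$: food-bank expansion 5.94, river cleanup 5.55, literacy program 5.40, solar retrofit 3.90 lead.
A density-first pass picks 2×food-bank expansion + river cleanup — 551 at 95 k$.
Dropping river cleanup frees 33 k$; slotting in literacy program (40 k$) lifts the total to 584 at 102 k$.
That's the maximum — no swap from here does better than 584.

584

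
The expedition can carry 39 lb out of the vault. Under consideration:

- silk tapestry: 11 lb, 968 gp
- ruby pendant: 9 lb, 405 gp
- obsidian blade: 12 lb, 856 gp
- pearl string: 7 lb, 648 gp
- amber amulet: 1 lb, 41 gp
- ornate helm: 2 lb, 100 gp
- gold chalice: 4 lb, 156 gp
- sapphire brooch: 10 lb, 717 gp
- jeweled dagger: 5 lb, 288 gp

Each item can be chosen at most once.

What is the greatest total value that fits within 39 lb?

2916

By value per lb: pearl string 92.57, silk tapestry 88.00, sapphire brooch 71.70 lead.
A density-first pass picks silk tapestry + pearl string + amber amulet + ornate helm + sapphire brooch + jeweled dagger — 2762 at 36 lb.
But silk tapestry + obsidian blade + pearl string + gold chalice + jeweled dagger fits in 39 lb and reaches 2916.
Next best is silk tapestry + obsidian blade + pearl string + amber amulet + ornate helm + jeweled dagger at 2901 (38 lb) — short by 15.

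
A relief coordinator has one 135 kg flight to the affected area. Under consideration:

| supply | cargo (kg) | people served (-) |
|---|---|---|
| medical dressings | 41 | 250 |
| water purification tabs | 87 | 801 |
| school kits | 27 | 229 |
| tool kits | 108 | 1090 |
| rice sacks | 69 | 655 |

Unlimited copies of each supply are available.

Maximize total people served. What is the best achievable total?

1319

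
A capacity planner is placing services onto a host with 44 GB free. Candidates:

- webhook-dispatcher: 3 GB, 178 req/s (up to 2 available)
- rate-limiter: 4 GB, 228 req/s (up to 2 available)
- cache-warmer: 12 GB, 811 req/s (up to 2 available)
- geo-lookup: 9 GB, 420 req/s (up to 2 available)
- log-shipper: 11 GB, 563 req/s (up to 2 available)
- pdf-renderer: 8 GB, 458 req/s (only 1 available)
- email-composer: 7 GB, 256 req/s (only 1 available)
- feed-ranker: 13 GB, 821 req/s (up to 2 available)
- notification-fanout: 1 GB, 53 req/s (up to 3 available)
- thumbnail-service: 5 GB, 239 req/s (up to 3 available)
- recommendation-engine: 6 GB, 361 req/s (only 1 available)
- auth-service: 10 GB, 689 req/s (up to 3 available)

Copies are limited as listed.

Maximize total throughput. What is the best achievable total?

Ranking by ratio (throughput/GB): auth-service 68.90, cache-warmer 67.58, feed-ranker 63.15, recommendation-engine 60.17.
Taking the top-ratio services first gives cache-warmer + 2×notification-fanout + 3×auth-service for 2984 (44 GB).
Replace 2×notification-fanout and auth-service with cache-warmer: the trade gains 16 net, giving 3000 at 44 GB.
Nothing else within 44 GB beats 3000.

3000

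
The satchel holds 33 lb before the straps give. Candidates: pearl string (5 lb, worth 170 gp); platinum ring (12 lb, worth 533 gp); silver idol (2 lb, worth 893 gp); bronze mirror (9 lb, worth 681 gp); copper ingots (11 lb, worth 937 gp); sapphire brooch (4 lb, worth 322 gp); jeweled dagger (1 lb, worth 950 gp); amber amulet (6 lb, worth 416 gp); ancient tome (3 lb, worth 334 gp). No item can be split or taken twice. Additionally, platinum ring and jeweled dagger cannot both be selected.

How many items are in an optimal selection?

Optimal total is 4211.
One optimal bundle: silver idol + bronze mirror + copper ingots + jeweled dagger + amber amulet + ancient tome (32 lb).
Any selection reaching 4211 contains exactly 6 items.

6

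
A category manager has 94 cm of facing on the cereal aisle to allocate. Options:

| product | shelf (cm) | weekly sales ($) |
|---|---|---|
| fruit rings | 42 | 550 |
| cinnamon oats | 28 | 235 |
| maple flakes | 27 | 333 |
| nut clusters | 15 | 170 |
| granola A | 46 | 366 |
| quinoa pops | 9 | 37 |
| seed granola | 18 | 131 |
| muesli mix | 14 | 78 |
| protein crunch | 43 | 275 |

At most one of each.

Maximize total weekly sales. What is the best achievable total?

1090

Taking fruit rings + maple flakes + nut clusters + quinoa pops: 93 cm used, 1090 in weekly sales.
Every other selection either busts 94 cm or fails to beat 1090.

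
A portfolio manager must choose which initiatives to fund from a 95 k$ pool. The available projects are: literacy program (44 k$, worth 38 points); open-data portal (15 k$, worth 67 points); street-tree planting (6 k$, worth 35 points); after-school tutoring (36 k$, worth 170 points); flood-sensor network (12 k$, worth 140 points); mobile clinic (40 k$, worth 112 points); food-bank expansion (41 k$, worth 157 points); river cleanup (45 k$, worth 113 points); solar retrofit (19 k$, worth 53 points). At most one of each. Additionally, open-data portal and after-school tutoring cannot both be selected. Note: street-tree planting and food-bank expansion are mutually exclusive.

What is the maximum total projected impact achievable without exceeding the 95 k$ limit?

467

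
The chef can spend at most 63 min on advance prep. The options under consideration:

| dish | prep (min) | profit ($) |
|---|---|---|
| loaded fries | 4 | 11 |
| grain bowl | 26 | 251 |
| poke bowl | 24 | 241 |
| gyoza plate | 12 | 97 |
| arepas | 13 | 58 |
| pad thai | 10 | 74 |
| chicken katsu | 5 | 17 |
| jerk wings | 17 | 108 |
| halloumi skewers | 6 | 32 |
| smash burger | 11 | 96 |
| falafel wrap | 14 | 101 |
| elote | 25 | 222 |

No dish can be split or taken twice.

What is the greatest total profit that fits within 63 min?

589

By profit per min: poke bowl 10.04, grain bowl 9.65, elote 8.88 lead.
The ratio heuristic lands on grain bowl + poke bowl + smash burger (588) but leaves 2 min idle.
The 11 min tied up in smash burger is better spent on gyoza plate — total rises to 589 (62 min).
Next best is grain bowl + poke bowl + smash burger at 588 (61 min) — short by 1.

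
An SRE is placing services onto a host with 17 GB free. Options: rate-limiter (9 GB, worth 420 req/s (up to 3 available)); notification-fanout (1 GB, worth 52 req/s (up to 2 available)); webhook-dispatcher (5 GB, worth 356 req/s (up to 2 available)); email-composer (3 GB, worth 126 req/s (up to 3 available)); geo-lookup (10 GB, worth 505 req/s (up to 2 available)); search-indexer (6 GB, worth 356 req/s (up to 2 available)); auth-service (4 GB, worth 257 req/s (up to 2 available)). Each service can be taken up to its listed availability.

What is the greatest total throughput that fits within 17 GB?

Filling by ratio: 2×notification-fanout + 2×webhook-dispatcher + auth-service for 1073, with 1 GB left unused.
The 5 GB tied up in notification-fanout and auth-service is better spent on search-indexer — total rises to 1120 (17 GB).
Every other selection either busts 17 GB or exceeds an availability limit or fails to beat 1120.

1120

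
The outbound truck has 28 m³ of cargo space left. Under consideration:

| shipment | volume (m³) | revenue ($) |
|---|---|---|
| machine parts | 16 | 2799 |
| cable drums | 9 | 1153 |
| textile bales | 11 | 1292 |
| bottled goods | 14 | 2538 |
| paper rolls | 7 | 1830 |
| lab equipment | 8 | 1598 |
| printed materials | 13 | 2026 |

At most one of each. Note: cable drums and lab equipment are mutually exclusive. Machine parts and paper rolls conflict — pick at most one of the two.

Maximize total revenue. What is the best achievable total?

5454

Ranking by ratio (revenue/m³): paper rolls 261.43, lab equipment 199.75, bottled goods 181.29, machine parts 174.94.
Paper rolls + lab equipment + printed materials uses 28 of the 28 m³ and totals 5454.
That's the maximum — no feasible swap from here does better than 5454.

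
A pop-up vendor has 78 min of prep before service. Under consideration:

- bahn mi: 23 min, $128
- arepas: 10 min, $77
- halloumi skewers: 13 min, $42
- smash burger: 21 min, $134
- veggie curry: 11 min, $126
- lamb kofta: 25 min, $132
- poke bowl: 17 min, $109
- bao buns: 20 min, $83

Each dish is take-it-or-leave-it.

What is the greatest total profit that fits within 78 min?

507

Greedy by ratio would take arepas + halloumi skewers + smash burger + veggie curry + poke bowl: 72 min used, total 488.
The 17 min tied up in poke bowl is better spent on bahn mi — total rises to 507 (78 min).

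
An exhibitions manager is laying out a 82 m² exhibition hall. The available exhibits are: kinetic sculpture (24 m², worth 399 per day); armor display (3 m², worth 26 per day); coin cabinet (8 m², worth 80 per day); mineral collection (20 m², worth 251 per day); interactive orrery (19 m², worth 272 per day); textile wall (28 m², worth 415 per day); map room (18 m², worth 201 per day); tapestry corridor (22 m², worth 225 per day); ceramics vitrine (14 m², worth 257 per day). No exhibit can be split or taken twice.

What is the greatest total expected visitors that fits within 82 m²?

Density check — ceramics vitrine 18.36, kinetic sculpture 16.62, textile wall 14.82 are the best per m².
Greedy by ratio would take kinetic sculpture + armor display + coin cabinet + textile wall + ceramics vitrine: 77 m² used, total 1177.
The 36 m² tied up in coin cabinet and textile wall is better spent on mineral collection + interactive orrery — total rises to 1205 (80 m²).
An exhaustive check of the 512 subsets confirms 1205.

1205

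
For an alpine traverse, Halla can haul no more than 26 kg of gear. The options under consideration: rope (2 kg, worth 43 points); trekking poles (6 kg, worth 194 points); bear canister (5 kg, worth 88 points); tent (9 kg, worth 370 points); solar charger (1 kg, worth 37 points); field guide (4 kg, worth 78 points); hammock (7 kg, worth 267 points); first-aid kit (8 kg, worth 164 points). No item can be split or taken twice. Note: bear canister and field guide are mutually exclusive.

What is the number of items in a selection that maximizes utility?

5

The maximum utility within 26 kg is 911.
One optimal bundle: rope + trekking poles + tent + solar charger + hammock (25 kg).
Any selection reaching 911 contains exactly 5 items.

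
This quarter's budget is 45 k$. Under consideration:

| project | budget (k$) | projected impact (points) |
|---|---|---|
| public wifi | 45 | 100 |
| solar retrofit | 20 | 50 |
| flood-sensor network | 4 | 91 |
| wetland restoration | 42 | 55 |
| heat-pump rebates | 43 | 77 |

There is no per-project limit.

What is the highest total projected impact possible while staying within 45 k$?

Density check — flood-sensor network 22.75, solar retrofit 2.50, public wifi 2.22, heat-pump rebates 1.79 are the best per k$.
11×flood-sensor network uses 44 of the 45 k$ and totals 1001.
Nothing else within 45 k$ beats 1001.

1001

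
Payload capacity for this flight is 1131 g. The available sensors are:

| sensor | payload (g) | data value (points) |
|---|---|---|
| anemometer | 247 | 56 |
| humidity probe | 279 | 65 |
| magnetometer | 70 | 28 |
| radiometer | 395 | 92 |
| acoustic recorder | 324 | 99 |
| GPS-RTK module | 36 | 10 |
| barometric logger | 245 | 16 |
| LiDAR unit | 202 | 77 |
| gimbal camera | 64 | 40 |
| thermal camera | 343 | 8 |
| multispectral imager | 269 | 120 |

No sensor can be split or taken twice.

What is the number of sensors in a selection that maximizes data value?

Optimal total is 392.
One optimal bundle: anemometer + acoustic recorder + LiDAR unit + gimbal camera + multispectral imager (1106 g).
All optima have 5 sensors.

5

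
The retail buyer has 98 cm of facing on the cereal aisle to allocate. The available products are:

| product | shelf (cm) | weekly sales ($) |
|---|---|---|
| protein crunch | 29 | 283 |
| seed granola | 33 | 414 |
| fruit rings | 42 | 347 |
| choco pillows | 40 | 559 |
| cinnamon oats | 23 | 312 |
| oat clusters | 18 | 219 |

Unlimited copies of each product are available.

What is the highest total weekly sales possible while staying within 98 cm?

1337

Density check — choco pillows 13.97, cinnamon oats 13.57, seed granola 12.55 are the best per cm.
2×choco pillows + oat clusters uses 98 of the 98 cm and totals 1337.
No other feasible combination exceeds 1337.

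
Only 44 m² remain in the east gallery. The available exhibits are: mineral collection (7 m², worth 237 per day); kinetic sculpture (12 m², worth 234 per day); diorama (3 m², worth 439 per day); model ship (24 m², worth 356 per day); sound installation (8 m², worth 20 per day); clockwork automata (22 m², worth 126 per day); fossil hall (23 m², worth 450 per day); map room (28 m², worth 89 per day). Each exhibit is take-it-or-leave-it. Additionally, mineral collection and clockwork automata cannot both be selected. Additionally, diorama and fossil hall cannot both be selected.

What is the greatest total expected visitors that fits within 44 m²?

1052

Best packing: mineral collection + diorama + model ship + sound installation — 42 m², 1052 total.
Next best is mineral collection + diorama + model ship at 1032 (34 m²) — short by 20.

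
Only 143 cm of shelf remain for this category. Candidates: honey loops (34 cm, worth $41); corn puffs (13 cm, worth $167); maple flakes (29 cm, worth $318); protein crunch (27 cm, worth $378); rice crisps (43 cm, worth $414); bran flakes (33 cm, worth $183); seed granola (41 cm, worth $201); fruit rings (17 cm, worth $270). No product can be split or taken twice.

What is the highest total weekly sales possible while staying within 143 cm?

1547

Density check — fruit rings 15.88, protein crunch 14.00, corn puffs 12.85 are the best per cm.
The ratio ordering already packs tightly: corn puffs + maple flakes + protein crunch + rice crisps + fruit rings, 129 cm, 1547.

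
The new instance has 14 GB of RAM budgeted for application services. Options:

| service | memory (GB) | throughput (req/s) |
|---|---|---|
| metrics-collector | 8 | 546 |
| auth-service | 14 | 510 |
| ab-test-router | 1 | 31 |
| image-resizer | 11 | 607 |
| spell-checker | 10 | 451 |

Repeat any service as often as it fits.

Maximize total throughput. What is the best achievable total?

Metrics-collector + 6×ab-test-router uses 14 of the 14 GB and totals 732.
Nothing else within 14 GB beats 732.

732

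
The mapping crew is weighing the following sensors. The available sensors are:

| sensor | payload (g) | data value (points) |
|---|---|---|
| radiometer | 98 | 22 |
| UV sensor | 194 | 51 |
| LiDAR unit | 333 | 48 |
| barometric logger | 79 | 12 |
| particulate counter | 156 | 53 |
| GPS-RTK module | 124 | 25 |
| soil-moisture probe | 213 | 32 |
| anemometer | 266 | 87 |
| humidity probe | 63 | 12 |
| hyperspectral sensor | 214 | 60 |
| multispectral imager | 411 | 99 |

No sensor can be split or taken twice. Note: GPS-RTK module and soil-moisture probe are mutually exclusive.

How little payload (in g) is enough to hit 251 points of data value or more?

Need the lightest bundle worth ≥ 251.
UV sensor + particulate counter + anemometer + hyperspectral sensor: 251 data value at 830 g.
Any bundle with less than 830 g falls short of 251.

830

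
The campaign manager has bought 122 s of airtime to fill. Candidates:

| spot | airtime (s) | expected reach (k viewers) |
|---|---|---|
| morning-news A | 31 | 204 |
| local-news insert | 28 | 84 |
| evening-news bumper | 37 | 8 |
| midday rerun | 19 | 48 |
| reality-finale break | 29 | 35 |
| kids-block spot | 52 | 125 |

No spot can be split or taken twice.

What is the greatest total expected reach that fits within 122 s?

413

The ratio heuristic lands on morning-news A + local-news insert + midday rerun + reality-finale break (371) but leaves 15 s idle.
The 48 s tied up in midday rerun and reality-finale break is better spent on kids-block spot — total rises to 413 (111 s).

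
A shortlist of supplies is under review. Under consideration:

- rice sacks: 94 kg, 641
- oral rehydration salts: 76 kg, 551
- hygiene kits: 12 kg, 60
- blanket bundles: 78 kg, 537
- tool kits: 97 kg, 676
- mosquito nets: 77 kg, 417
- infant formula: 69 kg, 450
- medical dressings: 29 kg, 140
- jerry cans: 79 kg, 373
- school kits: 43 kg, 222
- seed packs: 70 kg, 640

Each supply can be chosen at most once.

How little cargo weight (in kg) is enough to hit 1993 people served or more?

272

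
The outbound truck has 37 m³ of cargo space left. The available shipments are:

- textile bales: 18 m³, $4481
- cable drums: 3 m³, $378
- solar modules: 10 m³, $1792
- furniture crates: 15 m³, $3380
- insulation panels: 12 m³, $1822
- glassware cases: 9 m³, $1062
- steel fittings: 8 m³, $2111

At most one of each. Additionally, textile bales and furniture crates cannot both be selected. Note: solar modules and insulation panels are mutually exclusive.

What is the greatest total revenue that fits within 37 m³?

8384

The ratio ordering already packs tightly: textile bales + solar modules + steel fittings, 36 m³, 8384.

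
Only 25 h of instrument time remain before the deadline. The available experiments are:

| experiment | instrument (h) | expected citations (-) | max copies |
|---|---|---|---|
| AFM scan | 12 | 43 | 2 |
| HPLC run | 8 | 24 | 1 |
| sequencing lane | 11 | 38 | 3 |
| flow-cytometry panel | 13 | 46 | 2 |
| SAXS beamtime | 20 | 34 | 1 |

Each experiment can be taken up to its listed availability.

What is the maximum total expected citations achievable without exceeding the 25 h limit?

Density check — AFM scan 3.58, flow-cytometry panel 3.54, sequencing lane 3.45, HPLC run 3.00 are the best per h.
The ratio heuristic lands on 2×AFM scan (86) but leaves 1 h idle.
The 12 h tied up in AFM scan is better spent on flow-cytometry panel — total rises to 89 (25 h).
Every other selection either busts 25 h or exceeds an availability limit or fails to beat 89.

89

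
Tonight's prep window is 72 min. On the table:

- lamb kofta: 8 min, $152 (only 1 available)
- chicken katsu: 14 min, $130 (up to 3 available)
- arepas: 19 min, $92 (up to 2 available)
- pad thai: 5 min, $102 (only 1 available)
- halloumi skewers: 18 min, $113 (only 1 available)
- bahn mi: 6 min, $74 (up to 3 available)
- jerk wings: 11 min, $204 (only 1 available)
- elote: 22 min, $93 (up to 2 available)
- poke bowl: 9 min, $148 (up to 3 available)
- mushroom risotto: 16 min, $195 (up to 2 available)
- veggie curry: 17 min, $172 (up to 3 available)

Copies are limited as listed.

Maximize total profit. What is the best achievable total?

Taking lamb kofta + pad thai + 3×bahn mi + jerk wings + 3×poke bowl: 69 min used, 1124 in profit.

1124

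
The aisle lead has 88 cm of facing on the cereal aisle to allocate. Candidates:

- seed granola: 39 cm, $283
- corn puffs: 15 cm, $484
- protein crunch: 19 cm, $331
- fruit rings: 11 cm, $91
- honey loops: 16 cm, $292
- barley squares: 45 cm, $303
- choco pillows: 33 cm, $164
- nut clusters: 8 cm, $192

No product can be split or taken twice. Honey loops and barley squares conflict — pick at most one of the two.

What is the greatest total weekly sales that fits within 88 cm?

By weekly sales per cm: corn puffs 32.27, nut clusters 24.00, honey loops 18.25 lead.
Corn puffs + protein crunch + fruit rings + honey loops + nut clusters uses 69 of the 88 cm and totals 1390.
Next best is corn puffs + protein crunch + barley squares + nut clusters at 1310 (87 cm) — short by 80.

1390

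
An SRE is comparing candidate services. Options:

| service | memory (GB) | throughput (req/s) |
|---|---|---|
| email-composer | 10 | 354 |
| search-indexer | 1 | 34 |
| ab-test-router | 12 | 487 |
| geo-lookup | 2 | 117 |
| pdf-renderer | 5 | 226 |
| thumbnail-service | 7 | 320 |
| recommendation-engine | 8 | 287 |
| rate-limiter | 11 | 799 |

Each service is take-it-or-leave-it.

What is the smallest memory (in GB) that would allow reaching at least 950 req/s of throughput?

14

Look for the lowest-memory combination reaching 950.
search-indexer + geo-lookup + rate-limiter: 950 throughput at 14 GB.
No combination under 14 GB hits 950.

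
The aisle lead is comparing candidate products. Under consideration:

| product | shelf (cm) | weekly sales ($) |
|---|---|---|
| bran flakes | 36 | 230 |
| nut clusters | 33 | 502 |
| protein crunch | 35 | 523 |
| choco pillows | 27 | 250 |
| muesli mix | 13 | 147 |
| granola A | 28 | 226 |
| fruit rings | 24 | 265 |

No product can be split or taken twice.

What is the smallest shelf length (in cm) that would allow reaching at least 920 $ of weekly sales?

68

Minimise cm subject to total weekly sales ≥ 920.
Taking nut clusters + protein crunch gives 1025 (≥ 920) for 68 cm.
No combination under 68 cm hits 920.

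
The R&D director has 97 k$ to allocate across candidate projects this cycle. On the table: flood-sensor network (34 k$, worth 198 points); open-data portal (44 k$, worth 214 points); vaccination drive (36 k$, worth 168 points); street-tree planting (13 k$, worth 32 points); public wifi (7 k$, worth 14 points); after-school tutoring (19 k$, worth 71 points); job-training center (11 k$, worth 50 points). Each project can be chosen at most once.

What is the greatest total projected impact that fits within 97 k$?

By projected impact per k$: flood-sensor network 5.82, open-data portal 4.86, vaccination drive 4.67, job-training center 4.55 lead.
A density-first pass picks flood-sensor network + open-data portal + public wifi + job-training center — 476 at 96 k$.
The 18 k$ tied up in public wifi and job-training center is better spent on after-school tutoring — total rises to 483 (97 k$).

483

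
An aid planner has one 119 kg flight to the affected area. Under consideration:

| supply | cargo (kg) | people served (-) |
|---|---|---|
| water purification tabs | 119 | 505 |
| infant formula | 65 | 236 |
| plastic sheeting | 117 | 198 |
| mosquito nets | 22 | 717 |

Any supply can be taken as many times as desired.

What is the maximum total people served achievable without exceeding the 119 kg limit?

3585

Best packing: 5×mosquito nets — 110 kg, 3585 total.
No other feasible combination exceeds 3585.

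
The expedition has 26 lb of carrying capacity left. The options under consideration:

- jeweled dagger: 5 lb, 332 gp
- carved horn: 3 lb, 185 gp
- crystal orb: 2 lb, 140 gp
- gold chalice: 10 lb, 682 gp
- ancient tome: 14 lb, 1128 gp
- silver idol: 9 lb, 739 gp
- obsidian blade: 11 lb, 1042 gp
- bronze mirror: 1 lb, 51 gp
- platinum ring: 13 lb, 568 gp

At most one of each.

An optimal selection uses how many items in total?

The maximum value within 26 lb is 2221.
ancient tome + obsidian blade + bronze mirror hits 2221 at 26 lb.
All optima have 3 items.

3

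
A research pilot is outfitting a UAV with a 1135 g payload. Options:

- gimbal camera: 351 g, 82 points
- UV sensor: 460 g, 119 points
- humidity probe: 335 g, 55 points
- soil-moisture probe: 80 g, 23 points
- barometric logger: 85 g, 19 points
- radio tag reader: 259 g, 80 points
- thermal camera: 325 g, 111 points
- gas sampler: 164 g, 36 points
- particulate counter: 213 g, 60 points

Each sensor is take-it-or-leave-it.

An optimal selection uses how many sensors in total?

4

The maximum data value within 1135 g is 333.
One optimal bundle: UV sensor + soil-moisture probe + radio tag reader + thermal camera (1124 g).
Any selection reaching 333 contains exactly 4 sensors.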